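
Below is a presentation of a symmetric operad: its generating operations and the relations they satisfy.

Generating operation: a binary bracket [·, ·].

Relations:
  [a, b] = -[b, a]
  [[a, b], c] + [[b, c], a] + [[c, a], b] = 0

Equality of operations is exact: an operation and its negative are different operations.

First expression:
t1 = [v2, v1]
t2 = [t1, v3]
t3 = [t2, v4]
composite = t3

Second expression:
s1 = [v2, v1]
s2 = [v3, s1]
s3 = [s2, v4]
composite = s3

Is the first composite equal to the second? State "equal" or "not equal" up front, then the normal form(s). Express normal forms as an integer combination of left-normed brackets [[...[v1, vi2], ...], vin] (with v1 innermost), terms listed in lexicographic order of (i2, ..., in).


not equal: they reduce to -[[[v1, v2], v3], v4] and [[[v1, v2], v3], v4]

The first expression, normalized: -[[[v1, v2], v3], v4]
The second expression, normalized: [[[v1, v2], v3], v4]
The forms do not match — not equal.


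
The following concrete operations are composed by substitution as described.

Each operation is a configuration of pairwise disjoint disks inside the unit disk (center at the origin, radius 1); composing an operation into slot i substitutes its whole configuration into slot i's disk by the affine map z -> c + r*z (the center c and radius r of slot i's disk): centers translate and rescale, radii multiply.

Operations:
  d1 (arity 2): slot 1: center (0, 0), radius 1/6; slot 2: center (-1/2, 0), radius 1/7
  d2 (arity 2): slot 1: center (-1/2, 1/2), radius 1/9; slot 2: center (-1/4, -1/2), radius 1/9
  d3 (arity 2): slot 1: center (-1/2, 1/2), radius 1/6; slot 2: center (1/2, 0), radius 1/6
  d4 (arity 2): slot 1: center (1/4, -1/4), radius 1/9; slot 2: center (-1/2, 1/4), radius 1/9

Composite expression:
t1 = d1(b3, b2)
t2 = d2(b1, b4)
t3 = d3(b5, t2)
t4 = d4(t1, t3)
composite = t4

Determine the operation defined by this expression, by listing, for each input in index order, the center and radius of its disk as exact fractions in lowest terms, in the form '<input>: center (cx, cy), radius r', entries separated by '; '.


b1: center (-49/108, 7/27), radius 1/486; b2: center (7/36, -1/4), radius 1/63; b3: center (1/4, -1/4), radius 1/54; b4: center (-97/216, 13/54), radius 1/486; b5: center (-5/9, 11/36), radius 1/54

Nesting under d4 composes maps z -> c + r*z down each b-path.
b3: after 2 affine steps, its disk has center (1/4, -1/4), radius 1/54
b2: after 2 affine steps, its disk has center (7/36, -1/4), radius 1/63
b5: after 2 affine steps, its disk has center (-5/9, 11/36), radius 1/54
b1: after 3 affine steps, its disk has center (-49/108, 7/27), radius 1/486
b4: after 3 affine steps, its disk has center (-97/216, 13/54), radius 1/486


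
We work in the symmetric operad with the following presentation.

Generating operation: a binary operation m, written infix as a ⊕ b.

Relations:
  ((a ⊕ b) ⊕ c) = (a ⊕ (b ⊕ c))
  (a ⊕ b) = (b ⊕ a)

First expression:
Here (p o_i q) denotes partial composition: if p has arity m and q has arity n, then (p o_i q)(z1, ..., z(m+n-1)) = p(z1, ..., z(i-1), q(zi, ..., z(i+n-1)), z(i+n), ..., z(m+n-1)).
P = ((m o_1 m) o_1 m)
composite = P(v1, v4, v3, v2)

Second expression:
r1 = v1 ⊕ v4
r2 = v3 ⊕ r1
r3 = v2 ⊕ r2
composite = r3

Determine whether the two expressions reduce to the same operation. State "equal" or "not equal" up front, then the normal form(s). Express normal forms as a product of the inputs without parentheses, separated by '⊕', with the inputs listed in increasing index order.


equal: each reduces to v1 ⊕ v2 ⊕ v3 ⊕ v4

In normal form, the first expression is v1 ⊕ v2 ⊕ v3 ⊕ v4
In normal form, the second expression is v1 ⊕ v2 ⊕ v3 ⊕ v4
One common form — equal.


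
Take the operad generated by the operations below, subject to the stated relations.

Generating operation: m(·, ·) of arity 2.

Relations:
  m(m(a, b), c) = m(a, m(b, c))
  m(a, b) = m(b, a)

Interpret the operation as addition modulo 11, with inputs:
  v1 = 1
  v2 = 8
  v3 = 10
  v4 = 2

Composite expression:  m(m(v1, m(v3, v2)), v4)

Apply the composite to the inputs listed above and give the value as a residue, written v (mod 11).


m(v3, v2) = 7
m(v1, m(v3, v2)) = 8
m(m(v1, m(v3, v2)), v4) = 10

10 (mod 11)


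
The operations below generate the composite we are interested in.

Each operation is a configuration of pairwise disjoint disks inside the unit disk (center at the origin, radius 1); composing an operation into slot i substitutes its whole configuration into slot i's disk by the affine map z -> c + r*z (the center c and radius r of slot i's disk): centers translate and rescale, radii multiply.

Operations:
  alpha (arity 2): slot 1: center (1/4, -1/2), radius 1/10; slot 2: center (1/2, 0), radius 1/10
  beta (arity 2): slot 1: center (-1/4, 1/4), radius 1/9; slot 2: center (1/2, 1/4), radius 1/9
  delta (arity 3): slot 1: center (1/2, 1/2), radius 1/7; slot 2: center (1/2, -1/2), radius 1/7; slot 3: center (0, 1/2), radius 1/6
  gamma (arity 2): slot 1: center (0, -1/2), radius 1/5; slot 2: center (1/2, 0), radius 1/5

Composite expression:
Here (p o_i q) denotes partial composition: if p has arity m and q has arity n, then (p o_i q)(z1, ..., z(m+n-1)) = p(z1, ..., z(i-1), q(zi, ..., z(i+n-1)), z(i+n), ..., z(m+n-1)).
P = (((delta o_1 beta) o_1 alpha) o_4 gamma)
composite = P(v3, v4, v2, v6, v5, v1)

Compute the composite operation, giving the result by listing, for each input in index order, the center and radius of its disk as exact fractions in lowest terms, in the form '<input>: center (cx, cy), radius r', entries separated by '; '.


Affine substitution under delta: radii multiply and v-centers shift.
v3 passes through 3 substitutions, ending at center (59/126, 19/36), radius 1/630
v4 passes through 3 substitutions, ending at center (17/36, 15/28), radius 1/630
v2 passes through 2 substitutions, ending at center (4/7, 15/28), radius 1/63
v6 passes through 2 substitutions, ending at center (1/2, -4/7), radius 1/35
v5 passes through 2 substitutions, ending at center (4/7, -1/2), radius 1/35
v1 passes through 1 substitution, ending at center (0, 1/2), radius 1/6

v1: center (0, 1/2), radius 1/6; v2: center (4/7, 15/28), radius 1/63; v3: center (59/126, 19/36), radius 1/630; v4: center (17/36, 15/28), radius 1/630; v5: center (4/7, -1/2), radius 1/35; v6: center (1/2, -4/7), radius 1/35


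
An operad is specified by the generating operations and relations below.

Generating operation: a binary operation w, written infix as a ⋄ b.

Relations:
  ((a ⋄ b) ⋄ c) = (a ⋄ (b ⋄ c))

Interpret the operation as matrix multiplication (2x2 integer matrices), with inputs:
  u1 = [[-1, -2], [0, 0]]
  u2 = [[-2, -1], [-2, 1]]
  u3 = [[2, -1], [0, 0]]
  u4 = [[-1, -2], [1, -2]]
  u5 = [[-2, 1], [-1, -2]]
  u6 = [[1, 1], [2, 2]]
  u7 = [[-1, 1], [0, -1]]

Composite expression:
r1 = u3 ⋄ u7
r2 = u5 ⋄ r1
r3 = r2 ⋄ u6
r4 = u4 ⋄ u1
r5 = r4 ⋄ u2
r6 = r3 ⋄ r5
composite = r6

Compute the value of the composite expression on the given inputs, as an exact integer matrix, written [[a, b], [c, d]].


(u3 ⋄ u7) = [[-2, 3], [0, 0]]
(u5 ⋄ (u3 ⋄ u7)) = [[4, -6], [2, -3]]
((u5 ⋄ (u3 ⋄ u7)) ⋄ u6) = [[-8, -8], [-4, -4]]
(u4 ⋄ u1) = [[1, 2], [-1, -2]]
((u4 ⋄ u1) ⋄ u2) = [[-6, 1], [6, -1]]
(((u5 ⋄ (u3 ⋄ u7)) ⋄ u6) ⋄ ((u4 ⋄ u1) ⋄ u2)) = [[0, 0], [0, 0]]

[[0, 0], [0, 0]]


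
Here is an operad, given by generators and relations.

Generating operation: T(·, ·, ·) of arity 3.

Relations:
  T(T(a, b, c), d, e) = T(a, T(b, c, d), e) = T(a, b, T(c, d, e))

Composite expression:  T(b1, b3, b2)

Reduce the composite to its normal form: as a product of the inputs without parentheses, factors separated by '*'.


Key point: T is associative — brackets drop, the b-order remains.
T(b1, b3, b2) reduces to b1 * b3 * b2

b1 * b3 * b2


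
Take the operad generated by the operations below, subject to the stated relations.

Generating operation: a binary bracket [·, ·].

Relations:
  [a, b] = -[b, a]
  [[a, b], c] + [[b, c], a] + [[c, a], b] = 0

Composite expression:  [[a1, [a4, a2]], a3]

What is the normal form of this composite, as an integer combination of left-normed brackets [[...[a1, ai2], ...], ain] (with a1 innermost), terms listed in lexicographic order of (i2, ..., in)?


-[[[a1, a2], a4], a3] + [[[a1, a4], a2], a3]

Expand each bracket as ab - ba; the a1-initial words give the coefficients.
Composite bracket: [[a1, [a4, a2]], a3]
Each bracket splits as ab - ba, giving 8 signed words (2^3 = 8).
Only words starting with a1 matter:
  sign of a1a2a4a3 is -1, so it contributes -[[[a1, a2], a4], a3]
  sign of a1a4a2a3 is +1, so it contributes +[[[a1, a4], a2], a3]


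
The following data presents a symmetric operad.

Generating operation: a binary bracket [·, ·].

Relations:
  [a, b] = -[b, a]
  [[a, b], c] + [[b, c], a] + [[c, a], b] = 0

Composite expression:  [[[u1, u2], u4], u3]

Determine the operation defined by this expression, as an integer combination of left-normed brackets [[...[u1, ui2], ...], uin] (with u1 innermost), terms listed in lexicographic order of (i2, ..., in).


[[[u1, u2], u4], u3]

Skip Jacobi rewriting: expand, keep u1-initial words, read off terms.
Composite bracket: [[[u1, u2], u4], u3]
Expanding via [a, b] = ab - ba: 8 signed words (2^3 = 8).
Only words starting with u1 matter:
  sign of u1u2u4u3 is +1, so it contributes +[[[u1, u2], u4], u3]


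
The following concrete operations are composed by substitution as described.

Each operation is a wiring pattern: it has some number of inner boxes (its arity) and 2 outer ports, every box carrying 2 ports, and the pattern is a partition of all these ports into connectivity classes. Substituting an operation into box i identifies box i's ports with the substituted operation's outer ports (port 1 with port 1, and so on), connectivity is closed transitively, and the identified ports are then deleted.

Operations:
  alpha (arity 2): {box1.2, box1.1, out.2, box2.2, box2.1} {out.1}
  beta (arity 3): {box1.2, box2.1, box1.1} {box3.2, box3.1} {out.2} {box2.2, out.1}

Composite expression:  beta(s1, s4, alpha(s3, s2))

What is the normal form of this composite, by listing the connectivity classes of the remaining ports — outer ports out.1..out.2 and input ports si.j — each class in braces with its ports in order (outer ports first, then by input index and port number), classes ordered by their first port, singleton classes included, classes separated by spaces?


{out.1, s4.2} {out.2} {s1.1, s1.2, s4.1} {s2.1, s2.2, s3.1, s3.2}

Treat the ports identified at beta as solder joints: merge, then drop.
alpha over (s3, s2) gives {out.1} {out.2, s2.1, s2.2, s3.1, s3.2}, out.j being that stage's outer ports
beta over (s1, s4, s3, s2) gives {out.1, s4.2} {out.2} {s1.1, s1.2, s4.1} {s2.1, s2.2, s3.1, s3.2}, out.j being that stage's outer ports


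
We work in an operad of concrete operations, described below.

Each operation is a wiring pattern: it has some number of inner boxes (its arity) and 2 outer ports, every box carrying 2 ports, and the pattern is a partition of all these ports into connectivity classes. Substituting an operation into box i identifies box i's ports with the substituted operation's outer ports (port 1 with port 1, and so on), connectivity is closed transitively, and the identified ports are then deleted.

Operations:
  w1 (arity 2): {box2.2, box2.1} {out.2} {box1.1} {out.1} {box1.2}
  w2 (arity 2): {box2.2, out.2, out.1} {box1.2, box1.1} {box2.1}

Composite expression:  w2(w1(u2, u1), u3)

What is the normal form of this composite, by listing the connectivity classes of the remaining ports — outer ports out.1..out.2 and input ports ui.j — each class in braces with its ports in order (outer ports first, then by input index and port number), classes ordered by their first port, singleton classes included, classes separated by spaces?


Two ports join when wires chain via w2-identified ports.
through w1, on inputs (u2, u1): {out.1} {out.2} {u1.1, u1.2} {u2.1} {u2.2} (out.j = stage outer ports)
through w2, on inputs (u2, u1, u3): {out.1, out.2, u3.2} {u1.1, u1.2} {u2.1} {u2.2} {u3.1} (out.j = stage outer ports)

{out.1, out.2, u3.2} {u1.1, u1.2} {u2.1} {u2.2} {u3.1}


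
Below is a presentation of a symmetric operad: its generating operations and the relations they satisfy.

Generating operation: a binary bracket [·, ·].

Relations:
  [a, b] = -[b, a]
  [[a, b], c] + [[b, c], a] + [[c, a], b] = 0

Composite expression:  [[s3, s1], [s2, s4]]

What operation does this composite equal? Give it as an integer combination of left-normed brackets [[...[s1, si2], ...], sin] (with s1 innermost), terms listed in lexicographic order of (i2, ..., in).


-[[[s1, s3], s2], s4] + [[[s1, s3], s4], s2]

Left-normed coefficients sit on the s1-initial expansion words.
Composite bracket: [[s3, s1], [s2, s4]]
Full expansion: 8 signed words from ab - ba (2^3 = 8).
Keep just the words that open with s1:
  s1s3s2s4 appears with sign -1, giving the term -[[[s1, s3], s2], s4]
  s1s3s4s2 appears with sign +1, giving the term +[[[s1, s3], s4], s2]


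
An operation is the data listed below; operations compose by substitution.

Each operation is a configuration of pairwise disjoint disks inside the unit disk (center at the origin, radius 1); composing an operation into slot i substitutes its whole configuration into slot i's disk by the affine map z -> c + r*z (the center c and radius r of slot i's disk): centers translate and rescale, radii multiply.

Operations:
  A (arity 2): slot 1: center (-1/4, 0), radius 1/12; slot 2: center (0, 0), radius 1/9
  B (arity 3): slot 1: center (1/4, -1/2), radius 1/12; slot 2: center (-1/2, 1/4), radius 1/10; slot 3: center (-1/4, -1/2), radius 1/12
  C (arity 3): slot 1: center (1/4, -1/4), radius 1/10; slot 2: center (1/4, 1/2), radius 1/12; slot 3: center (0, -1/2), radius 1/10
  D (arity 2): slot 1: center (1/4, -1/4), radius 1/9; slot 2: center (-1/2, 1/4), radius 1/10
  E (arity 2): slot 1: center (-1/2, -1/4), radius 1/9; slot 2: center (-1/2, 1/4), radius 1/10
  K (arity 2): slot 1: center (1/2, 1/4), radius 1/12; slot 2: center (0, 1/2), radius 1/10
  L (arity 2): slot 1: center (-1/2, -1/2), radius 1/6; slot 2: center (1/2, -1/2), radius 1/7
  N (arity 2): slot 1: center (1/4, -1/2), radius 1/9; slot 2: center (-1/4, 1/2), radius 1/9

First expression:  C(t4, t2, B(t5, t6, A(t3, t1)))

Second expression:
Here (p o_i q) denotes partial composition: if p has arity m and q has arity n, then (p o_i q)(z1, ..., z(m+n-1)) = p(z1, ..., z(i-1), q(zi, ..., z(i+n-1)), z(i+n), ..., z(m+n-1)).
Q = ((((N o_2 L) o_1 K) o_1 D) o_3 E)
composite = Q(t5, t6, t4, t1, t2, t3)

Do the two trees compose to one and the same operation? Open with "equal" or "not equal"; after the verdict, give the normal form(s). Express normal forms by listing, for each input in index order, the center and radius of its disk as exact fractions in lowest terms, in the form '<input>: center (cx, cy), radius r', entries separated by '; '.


not equal — first t1: center (-1/40, -11/20), radius 1/1080; t2: center (1/4, 1/2), radius 1/12; t3: center (-13/480, -11/20), radius 1/1440; t4: center (1/4, -1/4), radius 1/10; t5: center (1/40, -11/20), radius 1/120; t6: center (-1/20, -19/40), radius 1/100, second t1: center (11/45, -53/120), radius 1/900; t2: center (-11/36, 4/9), radius 1/54; t3: center (-7/36, 4/9), radius 1/63; t4: center (11/45, -161/360), radius 1/810; t5: center (133/432, -205/432), radius 1/972; t6: center (65/216, -203/432), radius 1/1080

The first expression reduces to t1: center (-1/40, -11/20), radius 1/1080; t2: center (1/4, 1/2), radius 1/12; t3: center (-13/480, -11/20), radius 1/1440; t4: center (1/4, -1/4), radius 1/10; t5: center (1/40, -11/20), radius 1/120; t6: center (-1/20, -19/40), radius 1/100
The second expression reduces to t1: center (11/45, -53/120), radius 1/900; t2: center (-11/36, 4/9), radius 1/54; t3: center (-7/36, 4/9), radius 1/63; t4: center (11/45, -161/360), radius 1/810; t5: center (133/432, -205/432), radius 1/972; t6: center (65/216, -203/432), radius 1/1080
No match — not equal.


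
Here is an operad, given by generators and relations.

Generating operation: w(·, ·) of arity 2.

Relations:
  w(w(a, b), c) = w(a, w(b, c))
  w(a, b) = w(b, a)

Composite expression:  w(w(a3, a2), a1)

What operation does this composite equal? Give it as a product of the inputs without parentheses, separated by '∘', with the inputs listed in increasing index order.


a1 ∘ a2 ∘ a3

Key point: w commutes, so take the a-inputs in any fixed order.
w(a3, a2) linearizes to a3 ∘ a2
w(w(a3, a2), a1) linearizes to a3 ∘ a2 ∘ a1
rearranged into index order: a1 ∘ a2 ∘ a3


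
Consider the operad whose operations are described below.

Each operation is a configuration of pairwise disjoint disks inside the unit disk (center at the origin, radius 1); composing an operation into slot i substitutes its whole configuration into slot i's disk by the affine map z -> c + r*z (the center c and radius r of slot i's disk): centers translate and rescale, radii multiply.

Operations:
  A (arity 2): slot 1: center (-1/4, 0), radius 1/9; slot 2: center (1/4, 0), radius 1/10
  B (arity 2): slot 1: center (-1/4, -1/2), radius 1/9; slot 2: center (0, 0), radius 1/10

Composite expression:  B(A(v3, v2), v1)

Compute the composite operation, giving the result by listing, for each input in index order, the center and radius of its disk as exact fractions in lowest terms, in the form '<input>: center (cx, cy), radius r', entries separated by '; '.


v1: center (0, 0), radius 1/10; v2: center (-2/9, -1/2), radius 1/90; v3: center (-5/18, -1/2), radius 1/81

Affine substitution under B: radii multiply and v-centers shift.
v3 passes through 2 substitutions, ending at center (-5/18, -1/2), radius 1/81
v2 passes through 2 substitutions, ending at center (-2/9, -1/2), radius 1/90
v1 passes through 1 substitution, ending at center (0, 0), radius 1/10


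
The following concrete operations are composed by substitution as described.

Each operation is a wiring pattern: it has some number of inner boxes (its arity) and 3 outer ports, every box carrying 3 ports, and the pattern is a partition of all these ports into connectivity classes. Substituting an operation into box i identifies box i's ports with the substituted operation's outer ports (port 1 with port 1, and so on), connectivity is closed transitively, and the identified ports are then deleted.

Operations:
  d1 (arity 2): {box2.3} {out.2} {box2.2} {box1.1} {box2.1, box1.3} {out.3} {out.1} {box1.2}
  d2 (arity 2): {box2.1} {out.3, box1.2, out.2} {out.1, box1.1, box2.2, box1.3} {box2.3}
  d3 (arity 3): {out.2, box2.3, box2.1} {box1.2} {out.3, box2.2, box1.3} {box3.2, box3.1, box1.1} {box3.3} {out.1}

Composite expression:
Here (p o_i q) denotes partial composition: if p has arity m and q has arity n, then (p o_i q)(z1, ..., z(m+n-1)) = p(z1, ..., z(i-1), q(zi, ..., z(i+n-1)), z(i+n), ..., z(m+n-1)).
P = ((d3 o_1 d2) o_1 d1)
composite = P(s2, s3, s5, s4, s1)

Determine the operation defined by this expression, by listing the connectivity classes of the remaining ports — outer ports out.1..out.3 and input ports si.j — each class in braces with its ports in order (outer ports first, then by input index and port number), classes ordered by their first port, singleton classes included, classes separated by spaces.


{out.1} {out.2, s4.1, s4.3} {out.3, s4.2} {s1.1, s1.2, s5.2} {s1.3} {s2.1} {s2.2} {s2.3, s3.1} {s3.2} {s3.3} {s5.1} {s5.3}


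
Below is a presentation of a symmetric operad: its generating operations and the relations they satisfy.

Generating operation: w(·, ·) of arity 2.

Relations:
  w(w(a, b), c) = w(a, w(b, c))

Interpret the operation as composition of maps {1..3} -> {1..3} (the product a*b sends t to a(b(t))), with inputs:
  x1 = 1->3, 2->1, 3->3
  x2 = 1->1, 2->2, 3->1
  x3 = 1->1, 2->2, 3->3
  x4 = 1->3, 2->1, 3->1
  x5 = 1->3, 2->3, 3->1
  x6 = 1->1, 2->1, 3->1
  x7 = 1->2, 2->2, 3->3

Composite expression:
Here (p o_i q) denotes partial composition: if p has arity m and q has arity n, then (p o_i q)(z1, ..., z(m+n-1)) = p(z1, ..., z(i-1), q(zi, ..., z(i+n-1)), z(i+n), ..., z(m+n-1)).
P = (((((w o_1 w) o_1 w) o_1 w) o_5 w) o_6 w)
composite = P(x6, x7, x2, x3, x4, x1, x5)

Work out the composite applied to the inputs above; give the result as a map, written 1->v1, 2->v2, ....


1->1, 2->1, 3->1

w(x6, x7) = 1->1, 2->1, 3->1
w(w(x6, x7), x2) = 1->1, 2->1, 3->1
w(w(w(x6, x7), x2), x3) = 1->1, 2->1, 3->1
w(x1, x5) = 1->3, 2->3, 3->3
w(x4, w(x1, x5)) = 1->1, 2->1, 3->1
w(w(w(w(x6, x7), x2), x3), w(x4, w(x1, x5))) = 1->1, 2->1, 3->1


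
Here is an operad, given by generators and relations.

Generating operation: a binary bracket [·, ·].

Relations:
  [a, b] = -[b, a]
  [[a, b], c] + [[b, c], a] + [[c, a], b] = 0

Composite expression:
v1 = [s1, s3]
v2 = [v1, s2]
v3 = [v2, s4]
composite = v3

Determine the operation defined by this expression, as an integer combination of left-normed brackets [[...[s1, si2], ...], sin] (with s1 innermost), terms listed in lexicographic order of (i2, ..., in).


[[[s1, s3], s2], s4]

Antisymmetry and Jacobi reduce to s1-anchored left-normed brackets.
Composite bracket: [[[s1, s3], s2], s4]
Expanding via [a, b] = ab - ba: 8 signed words (2^3 = 8).
Coefficients come from the s1-initial words:
  s1s3s2s4 appears with sign +1, giving the term +[[[s1, s3], s2], s4]


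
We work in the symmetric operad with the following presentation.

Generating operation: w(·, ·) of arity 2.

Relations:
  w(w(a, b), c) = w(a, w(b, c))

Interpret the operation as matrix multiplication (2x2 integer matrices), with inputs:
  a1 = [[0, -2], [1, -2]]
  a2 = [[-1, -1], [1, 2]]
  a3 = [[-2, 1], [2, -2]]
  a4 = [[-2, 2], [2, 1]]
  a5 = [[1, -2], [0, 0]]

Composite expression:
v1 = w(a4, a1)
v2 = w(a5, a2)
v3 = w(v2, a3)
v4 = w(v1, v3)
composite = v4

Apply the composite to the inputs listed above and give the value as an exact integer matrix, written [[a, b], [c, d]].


[[-8, 14], [-4, 7]]

w(a4, a1) = [[2, 0], [1, -6]]
w(a5, a2) = [[-3, -5], [0, 0]]
w(w(a5, a2), a3) = [[-4, 7], [0, 0]]
w(w(a4, a1), w(w(a5, a2), a3)) = [[-8, 14], [-4, 7]]


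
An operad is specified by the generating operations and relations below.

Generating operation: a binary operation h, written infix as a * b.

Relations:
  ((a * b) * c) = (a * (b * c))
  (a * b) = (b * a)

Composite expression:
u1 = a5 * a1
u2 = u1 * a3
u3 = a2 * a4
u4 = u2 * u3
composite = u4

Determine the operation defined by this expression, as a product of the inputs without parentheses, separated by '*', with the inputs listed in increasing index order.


Shape and order are irrelevant to h; the a-input set decides.
(a5 * a1) spells out as a5 * a1
((a5 * a1) * a3) spells out as a5 * a1 * a3
(a2 * a4) spells out as a2 * a4
(((a5 * a1) * a3) * (a2 * a4)) spells out as a5 * a1 * a3 * a2 * a4
putting the inputs in ascending order: a1 * a2 * a3 * a4 * a5

a1 * a2 * a3 * a4 * a5


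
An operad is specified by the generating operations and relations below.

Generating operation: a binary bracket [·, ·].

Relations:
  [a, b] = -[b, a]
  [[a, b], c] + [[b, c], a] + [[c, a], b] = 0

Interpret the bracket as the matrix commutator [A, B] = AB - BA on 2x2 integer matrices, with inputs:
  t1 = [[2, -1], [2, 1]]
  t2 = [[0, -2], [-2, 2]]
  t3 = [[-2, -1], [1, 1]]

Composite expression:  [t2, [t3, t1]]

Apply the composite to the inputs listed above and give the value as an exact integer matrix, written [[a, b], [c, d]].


[t3, t1] = [[-1, 4], [7, 1]]
[t2, [t3, t1]] = [[-6, -12], [18, 6]]

[[-6, -12], [18, 6]]


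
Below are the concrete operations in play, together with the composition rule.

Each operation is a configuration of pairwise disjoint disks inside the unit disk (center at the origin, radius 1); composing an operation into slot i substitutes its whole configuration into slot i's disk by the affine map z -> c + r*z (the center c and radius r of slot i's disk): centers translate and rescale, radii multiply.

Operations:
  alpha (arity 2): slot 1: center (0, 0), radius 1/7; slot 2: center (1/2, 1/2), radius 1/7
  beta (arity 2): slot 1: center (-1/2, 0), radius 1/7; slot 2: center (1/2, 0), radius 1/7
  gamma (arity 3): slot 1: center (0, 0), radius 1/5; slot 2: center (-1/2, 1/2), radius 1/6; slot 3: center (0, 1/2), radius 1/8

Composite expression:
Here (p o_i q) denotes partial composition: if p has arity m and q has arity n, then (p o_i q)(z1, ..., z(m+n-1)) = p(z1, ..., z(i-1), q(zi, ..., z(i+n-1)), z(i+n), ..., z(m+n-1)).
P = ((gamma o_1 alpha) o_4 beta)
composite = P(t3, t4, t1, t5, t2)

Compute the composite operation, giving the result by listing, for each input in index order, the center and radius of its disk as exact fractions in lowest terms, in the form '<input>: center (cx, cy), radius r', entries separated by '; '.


t1: center (-1/2, 1/2), radius 1/6; t2: center (1/16, 1/2), radius 1/56; t3: center (0, 0), radius 1/35; t4: center (1/10, 1/10), radius 1/35; t5: center (-1/16, 1/2), radius 1/56

Affine substitution under gamma: radii multiply and t-centers shift.
for t3, the 2-step affine chain lands on center (0, 0), radius 1/35
for t4, the 2-step affine chain lands on center (1/10, 1/10), radius 1/35
for t1, the 1-step affine chain lands on center (-1/2, 1/2), radius 1/6
for t5, the 2-step affine chain lands on center (-1/16, 1/2), radius 1/56
for t2, the 2-step affine chain lands on center (1/16, 1/2), radius 1/56


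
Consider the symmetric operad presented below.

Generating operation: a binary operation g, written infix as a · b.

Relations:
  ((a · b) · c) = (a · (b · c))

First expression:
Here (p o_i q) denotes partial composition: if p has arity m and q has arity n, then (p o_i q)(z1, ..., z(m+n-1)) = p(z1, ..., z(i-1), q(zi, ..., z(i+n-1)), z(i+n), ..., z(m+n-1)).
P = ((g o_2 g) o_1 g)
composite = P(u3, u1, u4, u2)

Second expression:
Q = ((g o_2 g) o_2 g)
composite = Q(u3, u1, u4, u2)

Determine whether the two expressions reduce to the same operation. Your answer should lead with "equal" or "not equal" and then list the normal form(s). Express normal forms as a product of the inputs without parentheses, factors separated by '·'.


equal: each reduces to u3 · u1 · u4 · u2

The first expression, normalized: u3 · u1 · u4 · u2
The second expression, normalized: u3 · u1 · u4 · u2
The forms coincide; equal.


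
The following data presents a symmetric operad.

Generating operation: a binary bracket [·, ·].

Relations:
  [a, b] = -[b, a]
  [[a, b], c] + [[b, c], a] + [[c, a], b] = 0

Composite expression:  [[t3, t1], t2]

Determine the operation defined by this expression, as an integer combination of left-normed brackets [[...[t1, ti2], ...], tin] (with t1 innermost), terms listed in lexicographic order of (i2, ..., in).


-[[t1, t3], t2]

Skip Jacobi rewriting: expand, keep t1-initial words, read off terms.
Composite bracket: [[t3, t1], t2]
The bracket unfolds into 4 signed words via [a, b] = ab - ba (2^2 = 4).
Collect the words opening with t1:
  t1t3t2 (sign -1) contributes -[[t1, t3], t2]


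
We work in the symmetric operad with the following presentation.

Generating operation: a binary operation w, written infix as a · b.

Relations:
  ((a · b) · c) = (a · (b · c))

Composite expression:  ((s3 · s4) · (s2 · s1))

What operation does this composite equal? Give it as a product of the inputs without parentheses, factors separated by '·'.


s3 · s4 · s2 · s1


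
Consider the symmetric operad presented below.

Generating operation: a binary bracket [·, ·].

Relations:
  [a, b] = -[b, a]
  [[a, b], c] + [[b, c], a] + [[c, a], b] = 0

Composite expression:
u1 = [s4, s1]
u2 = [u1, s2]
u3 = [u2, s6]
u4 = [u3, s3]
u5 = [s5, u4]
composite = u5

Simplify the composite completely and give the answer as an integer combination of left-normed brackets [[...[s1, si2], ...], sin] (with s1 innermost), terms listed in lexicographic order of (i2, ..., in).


[[[[[s1, s4], s2], s6], s3], s5]

Expand each bracket as ab - ba; the s1-initial words give the coefficients.
Composite bracket: [s5, [[[[s4, s1], s2], s6], s3]]
Full expansion: 32 signed words from ab - ba (2^5 = 32).
The s1-initial words carry the normal form:
  s1s4s2s6s3s5 (sign +1) contributes +[[[[[s1, s4], s2], s6], s3], s5]


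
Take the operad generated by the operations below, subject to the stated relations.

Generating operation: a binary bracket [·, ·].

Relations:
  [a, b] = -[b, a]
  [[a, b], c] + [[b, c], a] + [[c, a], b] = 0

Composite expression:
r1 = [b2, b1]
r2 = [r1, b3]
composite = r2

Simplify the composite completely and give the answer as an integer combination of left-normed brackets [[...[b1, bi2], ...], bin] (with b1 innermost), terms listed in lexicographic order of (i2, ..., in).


Skip Jacobi rewriting: expand, keep b1-initial words, read off terms.
Composite bracket: [[b2, b1], b3]
Each bracket splits as ab - ba, giving 4 signed words (2^2 = 4).
Collect the words opening with b1:
  from b1b2b3, sign -1: term -[[b1, b2], b3]

-[[b1, b2], b3]


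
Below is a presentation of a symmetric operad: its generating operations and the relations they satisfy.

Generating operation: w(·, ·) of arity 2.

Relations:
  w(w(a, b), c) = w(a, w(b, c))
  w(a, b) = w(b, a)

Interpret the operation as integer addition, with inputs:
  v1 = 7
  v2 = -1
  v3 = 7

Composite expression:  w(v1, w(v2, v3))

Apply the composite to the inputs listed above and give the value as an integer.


13

w(v2, v3) = 6
w(v1, w(v2, v3)) = 13


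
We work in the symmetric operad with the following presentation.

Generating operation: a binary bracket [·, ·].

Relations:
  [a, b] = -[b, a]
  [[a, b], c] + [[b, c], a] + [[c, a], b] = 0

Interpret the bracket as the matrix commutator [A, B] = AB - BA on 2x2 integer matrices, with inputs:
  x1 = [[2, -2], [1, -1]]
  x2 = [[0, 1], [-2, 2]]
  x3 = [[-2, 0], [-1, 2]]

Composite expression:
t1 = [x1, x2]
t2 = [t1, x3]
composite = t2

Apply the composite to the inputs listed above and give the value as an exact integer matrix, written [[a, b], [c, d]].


[[1, -4], [-10, -1]]

[x1, x2] = [[3, -1], [4, -3]]
[[x1, x2], x3] = [[1, -4], [-10, -1]]


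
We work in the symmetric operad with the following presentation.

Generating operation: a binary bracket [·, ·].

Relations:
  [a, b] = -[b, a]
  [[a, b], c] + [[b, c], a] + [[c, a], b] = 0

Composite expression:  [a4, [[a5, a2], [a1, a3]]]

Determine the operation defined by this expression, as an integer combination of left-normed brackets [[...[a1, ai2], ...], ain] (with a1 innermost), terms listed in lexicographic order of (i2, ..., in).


-[[[[a1, a3], a2], a5], a4] + [[[[a1, a3], a5], a2], a4]

Expand each bracket as ab - ba; the a1-initial words give the coefficients.
Composite bracket: [a4, [[a5, a2], [a1, a3]]]
Each bracket splits as ab - ba, giving 16 signed words (2^4 = 16).
Words beginning with a1 determine it all:
  the word a1a3a2a5a4 carries sign -1 and contributes -[[[[a1, a3], a2], a5], a4]
  the word a1a3a5a2a4 carries sign +1 and contributes +[[[[a1, a3], a5], a2], a4]


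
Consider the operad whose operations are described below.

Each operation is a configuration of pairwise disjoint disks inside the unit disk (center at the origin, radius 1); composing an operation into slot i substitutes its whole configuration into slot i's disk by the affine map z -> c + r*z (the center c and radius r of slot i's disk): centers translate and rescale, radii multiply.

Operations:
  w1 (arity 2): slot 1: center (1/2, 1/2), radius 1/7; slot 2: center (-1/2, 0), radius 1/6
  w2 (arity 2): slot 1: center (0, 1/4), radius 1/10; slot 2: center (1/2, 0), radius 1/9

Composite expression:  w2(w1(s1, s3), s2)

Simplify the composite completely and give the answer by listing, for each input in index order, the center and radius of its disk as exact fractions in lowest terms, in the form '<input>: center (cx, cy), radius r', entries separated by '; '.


s1: center (1/20, 3/10), radius 1/70; s2: center (1/2, 0), radius 1/9; s3: center (-1/20, 1/4), radius 1/60

Follow each s-input down from w2: c' goes to c + r*c', radius to r*r'.
input s1: applying the 2 nested substitutions gives center (1/20, 3/10), radius 1/70
input s3: applying the 2 nested substitutions gives center (-1/20, 1/4), radius 1/60
input s2: applying the 1 nested substitution gives center (1/2, 0), radius 1/9


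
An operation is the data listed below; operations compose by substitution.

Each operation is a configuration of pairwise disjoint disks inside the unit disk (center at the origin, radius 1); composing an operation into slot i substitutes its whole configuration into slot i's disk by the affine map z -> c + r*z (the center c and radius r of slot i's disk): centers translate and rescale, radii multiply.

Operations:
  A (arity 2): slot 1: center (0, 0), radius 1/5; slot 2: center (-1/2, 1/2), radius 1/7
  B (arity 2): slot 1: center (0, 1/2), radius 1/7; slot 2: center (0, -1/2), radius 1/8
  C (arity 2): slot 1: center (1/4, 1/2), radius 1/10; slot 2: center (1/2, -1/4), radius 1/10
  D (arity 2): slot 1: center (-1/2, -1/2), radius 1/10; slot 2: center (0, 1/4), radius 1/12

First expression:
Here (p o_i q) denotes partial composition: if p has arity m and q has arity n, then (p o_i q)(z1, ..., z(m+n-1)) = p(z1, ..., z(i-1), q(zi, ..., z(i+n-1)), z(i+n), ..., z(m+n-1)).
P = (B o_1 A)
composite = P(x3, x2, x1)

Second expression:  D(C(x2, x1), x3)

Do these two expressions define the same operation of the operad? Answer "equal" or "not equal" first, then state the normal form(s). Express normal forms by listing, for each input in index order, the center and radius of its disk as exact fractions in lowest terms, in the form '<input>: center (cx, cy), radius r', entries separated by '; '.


not equal — first x1: center (0, -1/2), radius 1/8; x2: center (-1/14, 4/7), radius 1/49; x3: center (0, 1/2), radius 1/35, second x1: center (-9/20, -21/40), radius 1/100; x2: center (-19/40, -9/20), radius 1/100; x3: center (0, 1/4), radius 1/12


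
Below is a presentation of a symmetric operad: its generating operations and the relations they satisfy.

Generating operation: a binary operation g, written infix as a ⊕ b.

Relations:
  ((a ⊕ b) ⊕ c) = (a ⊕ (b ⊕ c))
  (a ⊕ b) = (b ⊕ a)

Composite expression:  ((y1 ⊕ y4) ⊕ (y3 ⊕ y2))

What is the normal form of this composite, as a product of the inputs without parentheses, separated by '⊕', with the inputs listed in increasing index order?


y1 ⊕ y2 ⊕ y3 ⊕ y4


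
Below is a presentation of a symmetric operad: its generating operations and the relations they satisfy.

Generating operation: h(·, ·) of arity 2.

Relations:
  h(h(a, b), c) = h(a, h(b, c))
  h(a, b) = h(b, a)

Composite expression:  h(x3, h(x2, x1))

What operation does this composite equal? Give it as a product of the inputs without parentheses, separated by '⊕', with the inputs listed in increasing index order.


Reordering under h is free, so list the x-inputs canonically.
h(x2, x1) linearizes to x2 ⊕ x1
h(x3, h(x2, x1)) linearizes to x3 ⊕ x2 ⊕ x1
commutativity sorts the factors: x1 ⊕ x2 ⊕ x3

x1 ⊕ x2 ⊕ x3


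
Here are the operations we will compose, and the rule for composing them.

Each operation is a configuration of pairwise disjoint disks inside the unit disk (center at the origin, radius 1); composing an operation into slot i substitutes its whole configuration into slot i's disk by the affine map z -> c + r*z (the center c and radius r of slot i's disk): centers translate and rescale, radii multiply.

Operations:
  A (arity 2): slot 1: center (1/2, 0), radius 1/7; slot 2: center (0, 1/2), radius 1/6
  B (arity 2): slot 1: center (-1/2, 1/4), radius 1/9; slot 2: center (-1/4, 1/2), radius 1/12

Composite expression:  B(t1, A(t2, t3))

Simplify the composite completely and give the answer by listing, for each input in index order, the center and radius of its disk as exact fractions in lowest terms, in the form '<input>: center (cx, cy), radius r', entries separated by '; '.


Follow each t-input down from B: c' goes to c + r*c', radius to r*r'.
input t1: applying the 1 nested substitution gives center (-1/2, 1/4), radius 1/9
input t2: applying the 2 nested substitutions gives center (-5/24, 1/2), radius 1/84
input t3: applying the 2 nested substitutions gives center (-1/4, 13/24), radius 1/72

t1: center (-1/2, 1/4), radius 1/9; t2: center (-5/24, 1/2), radius 1/84; t3: center (-1/4, 13/24), radius 1/72


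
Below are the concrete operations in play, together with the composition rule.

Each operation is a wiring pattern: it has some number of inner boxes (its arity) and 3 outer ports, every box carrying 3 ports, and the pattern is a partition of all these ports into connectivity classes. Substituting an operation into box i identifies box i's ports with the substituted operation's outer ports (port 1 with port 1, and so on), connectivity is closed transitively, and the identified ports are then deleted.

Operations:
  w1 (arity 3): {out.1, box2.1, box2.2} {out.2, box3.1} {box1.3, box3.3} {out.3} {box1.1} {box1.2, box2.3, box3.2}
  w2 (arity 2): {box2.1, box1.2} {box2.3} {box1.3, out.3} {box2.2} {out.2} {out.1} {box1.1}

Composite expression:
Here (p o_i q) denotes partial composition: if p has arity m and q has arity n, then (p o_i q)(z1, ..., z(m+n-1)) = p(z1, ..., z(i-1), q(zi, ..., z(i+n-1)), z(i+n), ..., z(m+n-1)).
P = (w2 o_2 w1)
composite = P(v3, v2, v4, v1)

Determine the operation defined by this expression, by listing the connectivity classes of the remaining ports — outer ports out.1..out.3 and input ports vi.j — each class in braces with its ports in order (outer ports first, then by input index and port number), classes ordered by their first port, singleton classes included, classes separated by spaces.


{out.1} {out.2} {out.3, v3.3} {v1.1} {v1.2, v2.2, v4.3} {v1.3, v2.3} {v2.1} {v3.1} {v3.2, v4.1, v4.2}

After gluing at w2, chains via deleted ports link the v-ports.
w1 over (v2, v4, v1) gives {out.1, v4.1, v4.2} {out.2, v1.1} {out.3} {v1.2, v2.2, v4.3} {v1.3, v2.3} {v2.1}, out.j being that stage's outer ports
w2 over (v3, v2, v4, v1) gives {out.1} {out.2} {out.3, v3.3} {v1.1} {v1.2, v2.2, v4.3} {v1.3, v2.3} {v2.1} {v3.1} {v3.2, v4.1, v4.2}, out.j being that stage's outer ports


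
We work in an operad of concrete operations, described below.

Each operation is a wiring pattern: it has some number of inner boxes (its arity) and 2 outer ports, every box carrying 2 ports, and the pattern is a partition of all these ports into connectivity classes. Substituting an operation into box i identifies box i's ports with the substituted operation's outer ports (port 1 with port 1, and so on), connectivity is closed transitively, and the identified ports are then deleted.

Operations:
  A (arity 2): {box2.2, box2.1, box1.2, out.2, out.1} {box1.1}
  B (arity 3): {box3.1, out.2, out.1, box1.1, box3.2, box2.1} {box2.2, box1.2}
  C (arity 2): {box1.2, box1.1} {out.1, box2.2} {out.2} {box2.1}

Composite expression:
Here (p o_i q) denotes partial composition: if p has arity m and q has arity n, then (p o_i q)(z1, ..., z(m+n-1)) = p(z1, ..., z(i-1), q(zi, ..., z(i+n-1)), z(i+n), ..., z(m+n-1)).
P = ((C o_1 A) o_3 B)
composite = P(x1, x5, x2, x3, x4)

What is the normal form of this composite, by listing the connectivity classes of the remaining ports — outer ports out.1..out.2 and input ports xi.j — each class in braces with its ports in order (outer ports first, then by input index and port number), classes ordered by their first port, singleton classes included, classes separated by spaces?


{out.1, x2.1, x3.1, x4.1, x4.2} {out.2} {x1.1} {x1.2, x5.1, x5.2} {x2.2, x3.2}


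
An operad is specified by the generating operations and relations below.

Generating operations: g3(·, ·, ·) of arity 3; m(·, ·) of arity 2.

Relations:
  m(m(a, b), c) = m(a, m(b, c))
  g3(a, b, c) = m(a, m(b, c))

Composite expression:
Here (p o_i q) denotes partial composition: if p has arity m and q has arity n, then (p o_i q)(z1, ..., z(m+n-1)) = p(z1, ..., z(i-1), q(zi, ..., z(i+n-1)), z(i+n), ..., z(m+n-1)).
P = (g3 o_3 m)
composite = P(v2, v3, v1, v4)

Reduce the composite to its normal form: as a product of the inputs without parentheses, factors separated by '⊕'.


Under associativity of g3, the answer is the v's in reading order.
m(v1, v4) flattens to v1 ⊕ v4
g3(v2, v3, m(v1, v4)) flattens to v2 ⊕ v3 ⊕ v1 ⊕ v4

v2 ⊕ v3 ⊕ v1 ⊕ v4
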